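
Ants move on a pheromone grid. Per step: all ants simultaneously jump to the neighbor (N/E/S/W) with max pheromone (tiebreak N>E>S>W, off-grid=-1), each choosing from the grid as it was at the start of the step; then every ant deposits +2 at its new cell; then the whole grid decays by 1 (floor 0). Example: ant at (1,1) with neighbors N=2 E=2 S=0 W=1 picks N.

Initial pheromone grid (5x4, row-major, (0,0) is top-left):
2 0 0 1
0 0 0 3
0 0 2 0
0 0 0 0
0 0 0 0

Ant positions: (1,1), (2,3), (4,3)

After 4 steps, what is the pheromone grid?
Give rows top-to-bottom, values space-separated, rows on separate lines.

After step 1: ants at (0,1),(1,3),(3,3)
  1 1 0 0
  0 0 0 4
  0 0 1 0
  0 0 0 1
  0 0 0 0
After step 2: ants at (0,0),(0,3),(2,3)
  2 0 0 1
  0 0 0 3
  0 0 0 1
  0 0 0 0
  0 0 0 0
After step 3: ants at (0,1),(1,3),(1,3)
  1 1 0 0
  0 0 0 6
  0 0 0 0
  0 0 0 0
  0 0 0 0
After step 4: ants at (0,0),(0,3),(0,3)
  2 0 0 3
  0 0 0 5
  0 0 0 0
  0 0 0 0
  0 0 0 0

2 0 0 3
0 0 0 5
0 0 0 0
0 0 0 0
0 0 0 0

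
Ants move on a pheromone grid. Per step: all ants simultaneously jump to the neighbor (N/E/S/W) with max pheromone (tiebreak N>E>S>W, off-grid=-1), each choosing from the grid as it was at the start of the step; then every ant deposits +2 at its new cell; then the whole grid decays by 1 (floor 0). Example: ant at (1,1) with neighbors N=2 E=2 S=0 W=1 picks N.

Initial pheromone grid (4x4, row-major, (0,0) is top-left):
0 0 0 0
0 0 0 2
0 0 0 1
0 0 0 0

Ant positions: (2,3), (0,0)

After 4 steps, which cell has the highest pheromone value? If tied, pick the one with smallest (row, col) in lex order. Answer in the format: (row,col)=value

Answer: (1,3)=4

Derivation:
Step 1: ant0:(2,3)->N->(1,3) | ant1:(0,0)->E->(0,1)
  grid max=3 at (1,3)
Step 2: ant0:(1,3)->N->(0,3) | ant1:(0,1)->E->(0,2)
  grid max=2 at (1,3)
Step 3: ant0:(0,3)->S->(1,3) | ant1:(0,2)->E->(0,3)
  grid max=3 at (1,3)
Step 4: ant0:(1,3)->N->(0,3) | ant1:(0,3)->S->(1,3)
  grid max=4 at (1,3)
Final grid:
  0 0 0 3
  0 0 0 4
  0 0 0 0
  0 0 0 0
Max pheromone 4 at (1,3)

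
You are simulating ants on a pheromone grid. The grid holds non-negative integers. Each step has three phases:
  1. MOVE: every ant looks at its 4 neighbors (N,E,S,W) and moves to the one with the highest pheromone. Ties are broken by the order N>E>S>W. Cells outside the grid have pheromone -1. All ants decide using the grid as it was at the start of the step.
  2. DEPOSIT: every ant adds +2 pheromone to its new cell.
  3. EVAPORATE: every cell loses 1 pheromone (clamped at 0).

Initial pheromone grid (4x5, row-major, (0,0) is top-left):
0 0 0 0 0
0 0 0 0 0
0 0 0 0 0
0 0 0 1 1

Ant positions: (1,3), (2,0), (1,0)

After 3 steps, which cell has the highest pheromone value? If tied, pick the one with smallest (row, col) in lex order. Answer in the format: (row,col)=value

Step 1: ant0:(1,3)->N->(0,3) | ant1:(2,0)->N->(1,0) | ant2:(1,0)->N->(0,0)
  grid max=1 at (0,0)
Step 2: ant0:(0,3)->E->(0,4) | ant1:(1,0)->N->(0,0) | ant2:(0,0)->S->(1,0)
  grid max=2 at (0,0)
Step 3: ant0:(0,4)->S->(1,4) | ant1:(0,0)->S->(1,0) | ant2:(1,0)->N->(0,0)
  grid max=3 at (0,0)
Final grid:
  3 0 0 0 0
  3 0 0 0 1
  0 0 0 0 0
  0 0 0 0 0
Max pheromone 3 at (0,0)

Answer: (0,0)=3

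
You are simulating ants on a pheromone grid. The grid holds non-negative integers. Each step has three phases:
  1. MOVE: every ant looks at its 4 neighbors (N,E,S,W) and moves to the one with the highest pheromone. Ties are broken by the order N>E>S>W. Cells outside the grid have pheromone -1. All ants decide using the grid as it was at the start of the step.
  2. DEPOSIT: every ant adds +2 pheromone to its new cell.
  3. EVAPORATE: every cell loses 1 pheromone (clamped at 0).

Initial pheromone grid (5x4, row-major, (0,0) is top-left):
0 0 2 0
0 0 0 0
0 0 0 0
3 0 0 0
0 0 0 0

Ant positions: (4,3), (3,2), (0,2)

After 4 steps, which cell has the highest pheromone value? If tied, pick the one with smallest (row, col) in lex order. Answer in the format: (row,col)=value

Answer: (1,2)=5

Derivation:
Step 1: ant0:(4,3)->N->(3,3) | ant1:(3,2)->N->(2,2) | ant2:(0,2)->E->(0,3)
  grid max=2 at (3,0)
Step 2: ant0:(3,3)->N->(2,3) | ant1:(2,2)->N->(1,2) | ant2:(0,3)->W->(0,2)
  grid max=2 at (0,2)
Step 3: ant0:(2,3)->N->(1,3) | ant1:(1,2)->N->(0,2) | ant2:(0,2)->S->(1,2)
  grid max=3 at (0,2)
Step 4: ant0:(1,3)->W->(1,2) | ant1:(0,2)->S->(1,2) | ant2:(1,2)->N->(0,2)
  grid max=5 at (1,2)
Final grid:
  0 0 4 0
  0 0 5 0
  0 0 0 0
  0 0 0 0
  0 0 0 0
Max pheromone 5 at (1,2)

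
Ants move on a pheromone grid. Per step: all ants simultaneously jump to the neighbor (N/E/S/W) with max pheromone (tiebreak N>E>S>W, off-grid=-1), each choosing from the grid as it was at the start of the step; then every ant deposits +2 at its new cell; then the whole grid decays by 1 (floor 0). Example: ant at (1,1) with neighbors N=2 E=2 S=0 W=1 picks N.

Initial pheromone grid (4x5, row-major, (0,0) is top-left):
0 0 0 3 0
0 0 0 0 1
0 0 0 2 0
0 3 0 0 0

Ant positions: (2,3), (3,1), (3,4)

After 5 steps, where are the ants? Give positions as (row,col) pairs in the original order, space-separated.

Step 1: ant0:(2,3)->N->(1,3) | ant1:(3,1)->N->(2,1) | ant2:(3,4)->N->(2,4)
  grid max=2 at (0,3)
Step 2: ant0:(1,3)->N->(0,3) | ant1:(2,1)->S->(3,1) | ant2:(2,4)->W->(2,3)
  grid max=3 at (0,3)
Step 3: ant0:(0,3)->E->(0,4) | ant1:(3,1)->N->(2,1) | ant2:(2,3)->N->(1,3)
  grid max=2 at (0,3)
Step 4: ant0:(0,4)->W->(0,3) | ant1:(2,1)->S->(3,1) | ant2:(1,3)->N->(0,3)
  grid max=5 at (0,3)
Step 5: ant0:(0,3)->E->(0,4) | ant1:(3,1)->N->(2,1) | ant2:(0,3)->E->(0,4)
  grid max=4 at (0,3)

(0,4) (2,1) (0,4)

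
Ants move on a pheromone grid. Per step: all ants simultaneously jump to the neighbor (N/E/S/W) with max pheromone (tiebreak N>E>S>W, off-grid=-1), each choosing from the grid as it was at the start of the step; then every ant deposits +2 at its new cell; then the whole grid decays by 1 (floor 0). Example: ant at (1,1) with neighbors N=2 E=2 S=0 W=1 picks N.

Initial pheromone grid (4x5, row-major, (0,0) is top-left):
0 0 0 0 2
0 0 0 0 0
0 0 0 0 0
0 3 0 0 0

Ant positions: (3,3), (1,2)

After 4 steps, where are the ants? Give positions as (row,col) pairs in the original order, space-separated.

Step 1: ant0:(3,3)->N->(2,3) | ant1:(1,2)->N->(0,2)
  grid max=2 at (3,1)
Step 2: ant0:(2,3)->N->(1,3) | ant1:(0,2)->E->(0,3)
  grid max=1 at (0,3)
Step 3: ant0:(1,3)->N->(0,3) | ant1:(0,3)->S->(1,3)
  grid max=2 at (0,3)
Step 4: ant0:(0,3)->S->(1,3) | ant1:(1,3)->N->(0,3)
  grid max=3 at (0,3)

(1,3) (0,3)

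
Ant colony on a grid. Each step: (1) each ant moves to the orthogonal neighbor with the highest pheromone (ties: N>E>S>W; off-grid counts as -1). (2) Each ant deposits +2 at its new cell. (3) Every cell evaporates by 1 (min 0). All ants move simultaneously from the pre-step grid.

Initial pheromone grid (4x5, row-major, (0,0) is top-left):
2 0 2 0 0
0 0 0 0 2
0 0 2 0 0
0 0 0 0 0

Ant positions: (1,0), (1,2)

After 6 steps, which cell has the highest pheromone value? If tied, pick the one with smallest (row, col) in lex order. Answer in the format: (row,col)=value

Answer: (0,2)=6

Derivation:
Step 1: ant0:(1,0)->N->(0,0) | ant1:(1,2)->N->(0,2)
  grid max=3 at (0,0)
Step 2: ant0:(0,0)->E->(0,1) | ant1:(0,2)->E->(0,3)
  grid max=2 at (0,0)
Step 3: ant0:(0,1)->E->(0,2) | ant1:(0,3)->W->(0,2)
  grid max=5 at (0,2)
Step 4: ant0:(0,2)->E->(0,3) | ant1:(0,2)->E->(0,3)
  grid max=4 at (0,2)
Step 5: ant0:(0,3)->W->(0,2) | ant1:(0,3)->W->(0,2)
  grid max=7 at (0,2)
Step 6: ant0:(0,2)->E->(0,3) | ant1:(0,2)->E->(0,3)
  grid max=6 at (0,2)
Final grid:
  0 0 6 5 0
  0 0 0 0 0
  0 0 0 0 0
  0 0 0 0 0
Max pheromone 6 at (0,2)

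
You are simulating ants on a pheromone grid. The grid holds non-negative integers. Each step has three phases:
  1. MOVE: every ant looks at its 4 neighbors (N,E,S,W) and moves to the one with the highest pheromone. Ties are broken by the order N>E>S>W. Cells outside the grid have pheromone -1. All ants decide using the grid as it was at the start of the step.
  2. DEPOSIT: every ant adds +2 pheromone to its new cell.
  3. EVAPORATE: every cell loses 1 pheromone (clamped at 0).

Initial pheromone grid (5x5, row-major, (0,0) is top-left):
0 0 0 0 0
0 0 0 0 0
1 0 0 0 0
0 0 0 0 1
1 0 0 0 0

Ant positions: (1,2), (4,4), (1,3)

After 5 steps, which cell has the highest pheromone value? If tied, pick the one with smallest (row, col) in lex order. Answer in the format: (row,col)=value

Answer: (0,2)=5

Derivation:
Step 1: ant0:(1,2)->N->(0,2) | ant1:(4,4)->N->(3,4) | ant2:(1,3)->N->(0,3)
  grid max=2 at (3,4)
Step 2: ant0:(0,2)->E->(0,3) | ant1:(3,4)->N->(2,4) | ant2:(0,3)->W->(0,2)
  grid max=2 at (0,2)
Step 3: ant0:(0,3)->W->(0,2) | ant1:(2,4)->S->(3,4) | ant2:(0,2)->E->(0,3)
  grid max=3 at (0,2)
Step 4: ant0:(0,2)->E->(0,3) | ant1:(3,4)->N->(2,4) | ant2:(0,3)->W->(0,2)
  grid max=4 at (0,2)
Step 5: ant0:(0,3)->W->(0,2) | ant1:(2,4)->S->(3,4) | ant2:(0,2)->E->(0,3)
  grid max=5 at (0,2)
Final grid:
  0 0 5 5 0
  0 0 0 0 0
  0 0 0 0 0
  0 0 0 0 2
  0 0 0 0 0
Max pheromone 5 at (0,2)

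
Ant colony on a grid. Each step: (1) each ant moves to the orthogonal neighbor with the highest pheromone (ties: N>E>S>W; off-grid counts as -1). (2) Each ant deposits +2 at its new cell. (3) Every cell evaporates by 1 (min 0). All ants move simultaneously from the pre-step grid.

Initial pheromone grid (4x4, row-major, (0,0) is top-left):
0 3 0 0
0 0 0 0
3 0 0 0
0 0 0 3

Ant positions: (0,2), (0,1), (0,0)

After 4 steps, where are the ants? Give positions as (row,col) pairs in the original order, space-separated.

Step 1: ant0:(0,2)->W->(0,1) | ant1:(0,1)->E->(0,2) | ant2:(0,0)->E->(0,1)
  grid max=6 at (0,1)
Step 2: ant0:(0,1)->E->(0,2) | ant1:(0,2)->W->(0,1) | ant2:(0,1)->E->(0,2)
  grid max=7 at (0,1)
Step 3: ant0:(0,2)->W->(0,1) | ant1:(0,1)->E->(0,2) | ant2:(0,2)->W->(0,1)
  grid max=10 at (0,1)
Step 4: ant0:(0,1)->E->(0,2) | ant1:(0,2)->W->(0,1) | ant2:(0,1)->E->(0,2)
  grid max=11 at (0,1)

(0,2) (0,1) (0,2)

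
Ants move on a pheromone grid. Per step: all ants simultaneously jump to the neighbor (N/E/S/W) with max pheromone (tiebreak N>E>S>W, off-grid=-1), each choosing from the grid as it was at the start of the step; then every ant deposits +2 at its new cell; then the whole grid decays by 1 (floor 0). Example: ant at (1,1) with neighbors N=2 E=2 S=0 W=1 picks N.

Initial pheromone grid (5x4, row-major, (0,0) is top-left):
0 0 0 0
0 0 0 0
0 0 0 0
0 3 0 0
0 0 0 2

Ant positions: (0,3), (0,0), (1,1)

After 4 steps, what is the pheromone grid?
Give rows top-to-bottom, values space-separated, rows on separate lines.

After step 1: ants at (1,3),(0,1),(0,1)
  0 3 0 0
  0 0 0 1
  0 0 0 0
  0 2 0 0
  0 0 0 1
After step 2: ants at (0,3),(0,2),(0,2)
  0 2 3 1
  0 0 0 0
  0 0 0 0
  0 1 0 0
  0 0 0 0
After step 3: ants at (0,2),(0,1),(0,1)
  0 5 4 0
  0 0 0 0
  0 0 0 0
  0 0 0 0
  0 0 0 0
After step 4: ants at (0,1),(0,2),(0,2)
  0 6 7 0
  0 0 0 0
  0 0 0 0
  0 0 0 0
  0 0 0 0

0 6 7 0
0 0 0 0
0 0 0 0
0 0 0 0
0 0 0 0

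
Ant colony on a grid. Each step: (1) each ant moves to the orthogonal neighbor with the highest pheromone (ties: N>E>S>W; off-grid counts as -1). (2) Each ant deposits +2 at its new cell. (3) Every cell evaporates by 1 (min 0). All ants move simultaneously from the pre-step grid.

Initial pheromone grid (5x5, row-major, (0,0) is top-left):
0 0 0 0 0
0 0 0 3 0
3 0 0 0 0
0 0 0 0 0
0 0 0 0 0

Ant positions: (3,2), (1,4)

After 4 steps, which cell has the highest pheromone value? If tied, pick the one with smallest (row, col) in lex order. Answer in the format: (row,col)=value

Step 1: ant0:(3,2)->N->(2,2) | ant1:(1,4)->W->(1,3)
  grid max=4 at (1,3)
Step 2: ant0:(2,2)->N->(1,2) | ant1:(1,3)->N->(0,3)
  grid max=3 at (1,3)
Step 3: ant0:(1,2)->E->(1,3) | ant1:(0,3)->S->(1,3)
  grid max=6 at (1,3)
Step 4: ant0:(1,3)->N->(0,3) | ant1:(1,3)->N->(0,3)
  grid max=5 at (1,3)
Final grid:
  0 0 0 3 0
  0 0 0 5 0
  0 0 0 0 0
  0 0 0 0 0
  0 0 0 0 0
Max pheromone 5 at (1,3)

Answer: (1,3)=5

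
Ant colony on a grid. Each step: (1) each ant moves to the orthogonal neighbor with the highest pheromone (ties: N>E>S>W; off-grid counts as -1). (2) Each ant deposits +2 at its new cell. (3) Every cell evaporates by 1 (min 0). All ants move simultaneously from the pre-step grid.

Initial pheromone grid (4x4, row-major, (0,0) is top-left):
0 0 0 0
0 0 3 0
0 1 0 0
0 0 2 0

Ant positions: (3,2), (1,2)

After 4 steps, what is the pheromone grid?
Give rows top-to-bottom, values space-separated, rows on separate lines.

After step 1: ants at (2,2),(0,2)
  0 0 1 0
  0 0 2 0
  0 0 1 0
  0 0 1 0
After step 2: ants at (1,2),(1,2)
  0 0 0 0
  0 0 5 0
  0 0 0 0
  0 0 0 0
After step 3: ants at (0,2),(0,2)
  0 0 3 0
  0 0 4 0
  0 0 0 0
  0 0 0 0
After step 4: ants at (1,2),(1,2)
  0 0 2 0
  0 0 7 0
  0 0 0 0
  0 0 0 0

0 0 2 0
0 0 7 0
0 0 0 0
0 0 0 0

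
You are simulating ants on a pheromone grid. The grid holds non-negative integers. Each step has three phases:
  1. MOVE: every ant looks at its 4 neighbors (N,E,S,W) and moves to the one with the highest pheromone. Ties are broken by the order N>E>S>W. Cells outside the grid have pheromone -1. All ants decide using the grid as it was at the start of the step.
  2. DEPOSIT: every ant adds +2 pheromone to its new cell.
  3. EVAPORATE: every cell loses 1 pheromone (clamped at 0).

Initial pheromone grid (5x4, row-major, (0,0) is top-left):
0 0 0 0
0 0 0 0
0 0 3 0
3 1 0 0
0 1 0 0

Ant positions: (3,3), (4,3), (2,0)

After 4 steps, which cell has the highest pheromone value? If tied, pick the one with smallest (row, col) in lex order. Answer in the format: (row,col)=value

Answer: (2,2)=5

Derivation:
Step 1: ant0:(3,3)->N->(2,3) | ant1:(4,3)->N->(3,3) | ant2:(2,0)->S->(3,0)
  grid max=4 at (3,0)
Step 2: ant0:(2,3)->W->(2,2) | ant1:(3,3)->N->(2,3) | ant2:(3,0)->N->(2,0)
  grid max=3 at (2,2)
Step 3: ant0:(2,2)->E->(2,3) | ant1:(2,3)->W->(2,2) | ant2:(2,0)->S->(3,0)
  grid max=4 at (2,2)
Step 4: ant0:(2,3)->W->(2,2) | ant1:(2,2)->E->(2,3) | ant2:(3,0)->N->(2,0)
  grid max=5 at (2,2)
Final grid:
  0 0 0 0
  0 0 0 0
  1 0 5 4
  3 0 0 0
  0 0 0 0
Max pheromone 5 at (2,2)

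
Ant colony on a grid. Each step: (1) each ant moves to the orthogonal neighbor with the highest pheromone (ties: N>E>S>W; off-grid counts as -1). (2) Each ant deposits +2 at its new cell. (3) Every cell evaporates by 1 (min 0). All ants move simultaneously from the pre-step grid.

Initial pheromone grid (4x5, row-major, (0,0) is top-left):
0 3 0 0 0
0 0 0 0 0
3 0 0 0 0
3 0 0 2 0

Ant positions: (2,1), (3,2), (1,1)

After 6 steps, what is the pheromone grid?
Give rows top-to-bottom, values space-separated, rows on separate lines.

After step 1: ants at (2,0),(3,3),(0,1)
  0 4 0 0 0
  0 0 0 0 0
  4 0 0 0 0
  2 0 0 3 0
After step 2: ants at (3,0),(2,3),(0,2)
  0 3 1 0 0
  0 0 0 0 0
  3 0 0 1 0
  3 0 0 2 0
After step 3: ants at (2,0),(3,3),(0,1)
  0 4 0 0 0
  0 0 0 0 0
  4 0 0 0 0
  2 0 0 3 0
After step 4: ants at (3,0),(2,3),(0,2)
  0 3 1 0 0
  0 0 0 0 0
  3 0 0 1 0
  3 0 0 2 0
After step 5: ants at (2,0),(3,3),(0,1)
  0 4 0 0 0
  0 0 0 0 0
  4 0 0 0 0
  2 0 0 3 0
After step 6: ants at (3,0),(2,3),(0,2)
  0 3 1 0 0
  0 0 0 0 0
  3 0 0 1 0
  3 0 0 2 0

0 3 1 0 0
0 0 0 0 0
3 0 0 1 0
3 0 0 2 0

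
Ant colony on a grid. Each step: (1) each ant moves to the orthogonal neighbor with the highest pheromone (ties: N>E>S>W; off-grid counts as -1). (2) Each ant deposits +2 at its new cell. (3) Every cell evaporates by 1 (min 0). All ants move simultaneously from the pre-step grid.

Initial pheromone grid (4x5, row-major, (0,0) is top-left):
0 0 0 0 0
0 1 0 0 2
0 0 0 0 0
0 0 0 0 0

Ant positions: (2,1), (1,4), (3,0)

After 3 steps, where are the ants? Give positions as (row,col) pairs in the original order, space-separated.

Step 1: ant0:(2,1)->N->(1,1) | ant1:(1,4)->N->(0,4) | ant2:(3,0)->N->(2,0)
  grid max=2 at (1,1)
Step 2: ant0:(1,1)->N->(0,1) | ant1:(0,4)->S->(1,4) | ant2:(2,0)->N->(1,0)
  grid max=2 at (1,4)
Step 3: ant0:(0,1)->S->(1,1) | ant1:(1,4)->N->(0,4) | ant2:(1,0)->E->(1,1)
  grid max=4 at (1,1)

(1,1) (0,4) (1,1)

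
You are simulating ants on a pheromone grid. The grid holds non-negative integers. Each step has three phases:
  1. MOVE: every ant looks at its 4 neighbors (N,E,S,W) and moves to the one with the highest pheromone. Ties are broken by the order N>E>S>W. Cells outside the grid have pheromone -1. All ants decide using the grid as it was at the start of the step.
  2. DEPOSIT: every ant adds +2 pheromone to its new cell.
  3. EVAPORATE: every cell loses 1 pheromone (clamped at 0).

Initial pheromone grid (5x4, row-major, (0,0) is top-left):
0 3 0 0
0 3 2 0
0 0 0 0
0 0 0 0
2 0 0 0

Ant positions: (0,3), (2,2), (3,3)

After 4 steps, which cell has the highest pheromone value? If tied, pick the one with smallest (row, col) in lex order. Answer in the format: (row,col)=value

Answer: (1,2)=8

Derivation:
Step 1: ant0:(0,3)->S->(1,3) | ant1:(2,2)->N->(1,2) | ant2:(3,3)->N->(2,3)
  grid max=3 at (1,2)
Step 2: ant0:(1,3)->W->(1,2) | ant1:(1,2)->W->(1,1) | ant2:(2,3)->N->(1,3)
  grid max=4 at (1,2)
Step 3: ant0:(1,2)->W->(1,1) | ant1:(1,1)->E->(1,2) | ant2:(1,3)->W->(1,2)
  grid max=7 at (1,2)
Step 4: ant0:(1,1)->E->(1,2) | ant1:(1,2)->W->(1,1) | ant2:(1,2)->W->(1,1)
  grid max=8 at (1,2)
Final grid:
  0 0 0 0
  0 7 8 0
  0 0 0 0
  0 0 0 0
  0 0 0 0
Max pheromone 8 at (1,2)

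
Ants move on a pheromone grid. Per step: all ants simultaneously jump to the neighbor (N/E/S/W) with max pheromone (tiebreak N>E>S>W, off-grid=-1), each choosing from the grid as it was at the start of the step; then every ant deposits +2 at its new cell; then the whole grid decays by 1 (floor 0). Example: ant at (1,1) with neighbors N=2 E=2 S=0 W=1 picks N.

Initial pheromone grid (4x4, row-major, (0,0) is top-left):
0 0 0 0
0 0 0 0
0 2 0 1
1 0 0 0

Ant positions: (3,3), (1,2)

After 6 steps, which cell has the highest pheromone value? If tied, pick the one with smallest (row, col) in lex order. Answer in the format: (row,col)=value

Answer: (0,3)=5

Derivation:
Step 1: ant0:(3,3)->N->(2,3) | ant1:(1,2)->N->(0,2)
  grid max=2 at (2,3)
Step 2: ant0:(2,3)->N->(1,3) | ant1:(0,2)->E->(0,3)
  grid max=1 at (0,3)
Step 3: ant0:(1,3)->N->(0,3) | ant1:(0,3)->S->(1,3)
  grid max=2 at (0,3)
Step 4: ant0:(0,3)->S->(1,3) | ant1:(1,3)->N->(0,3)
  grid max=3 at (0,3)
Step 5: ant0:(1,3)->N->(0,3) | ant1:(0,3)->S->(1,3)
  grid max=4 at (0,3)
Step 6: ant0:(0,3)->S->(1,3) | ant1:(1,3)->N->(0,3)
  grid max=5 at (0,3)
Final grid:
  0 0 0 5
  0 0 0 5
  0 0 0 0
  0 0 0 0
Max pheromone 5 at (0,3)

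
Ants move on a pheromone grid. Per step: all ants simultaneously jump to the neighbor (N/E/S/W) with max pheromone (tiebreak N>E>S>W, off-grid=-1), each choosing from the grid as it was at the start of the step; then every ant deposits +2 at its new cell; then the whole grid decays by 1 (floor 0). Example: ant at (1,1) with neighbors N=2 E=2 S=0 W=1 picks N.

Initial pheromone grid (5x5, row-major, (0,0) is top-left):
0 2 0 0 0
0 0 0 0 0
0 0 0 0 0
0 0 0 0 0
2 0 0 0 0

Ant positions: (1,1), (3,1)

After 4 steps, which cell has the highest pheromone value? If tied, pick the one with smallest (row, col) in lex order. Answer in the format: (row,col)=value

Step 1: ant0:(1,1)->N->(0,1) | ant1:(3,1)->N->(2,1)
  grid max=3 at (0,1)
Step 2: ant0:(0,1)->E->(0,2) | ant1:(2,1)->N->(1,1)
  grid max=2 at (0,1)
Step 3: ant0:(0,2)->W->(0,1) | ant1:(1,1)->N->(0,1)
  grid max=5 at (0,1)
Step 4: ant0:(0,1)->E->(0,2) | ant1:(0,1)->E->(0,2)
  grid max=4 at (0,1)
Final grid:
  0 4 3 0 0
  0 0 0 0 0
  0 0 0 0 0
  0 0 0 0 0
  0 0 0 0 0
Max pheromone 4 at (0,1)

Answer: (0,1)=4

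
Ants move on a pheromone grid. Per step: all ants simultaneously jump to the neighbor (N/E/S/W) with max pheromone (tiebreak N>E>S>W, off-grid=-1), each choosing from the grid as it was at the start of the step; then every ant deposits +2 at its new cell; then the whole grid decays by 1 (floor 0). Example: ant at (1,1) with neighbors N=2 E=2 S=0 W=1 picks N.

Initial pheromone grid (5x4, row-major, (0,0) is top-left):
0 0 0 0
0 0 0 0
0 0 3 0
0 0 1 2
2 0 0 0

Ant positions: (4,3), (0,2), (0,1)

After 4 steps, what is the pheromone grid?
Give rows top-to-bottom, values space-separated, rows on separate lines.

After step 1: ants at (3,3),(0,3),(0,2)
  0 0 1 1
  0 0 0 0
  0 0 2 0
  0 0 0 3
  1 0 0 0
After step 2: ants at (2,3),(0,2),(0,3)
  0 0 2 2
  0 0 0 0
  0 0 1 1
  0 0 0 2
  0 0 0 0
After step 3: ants at (3,3),(0,3),(0,2)
  0 0 3 3
  0 0 0 0
  0 0 0 0
  0 0 0 3
  0 0 0 0
After step 4: ants at (2,3),(0,2),(0,3)
  0 0 4 4
  0 0 0 0
  0 0 0 1
  0 0 0 2
  0 0 0 0

0 0 4 4
0 0 0 0
0 0 0 1
0 0 0 2
0 0 0 0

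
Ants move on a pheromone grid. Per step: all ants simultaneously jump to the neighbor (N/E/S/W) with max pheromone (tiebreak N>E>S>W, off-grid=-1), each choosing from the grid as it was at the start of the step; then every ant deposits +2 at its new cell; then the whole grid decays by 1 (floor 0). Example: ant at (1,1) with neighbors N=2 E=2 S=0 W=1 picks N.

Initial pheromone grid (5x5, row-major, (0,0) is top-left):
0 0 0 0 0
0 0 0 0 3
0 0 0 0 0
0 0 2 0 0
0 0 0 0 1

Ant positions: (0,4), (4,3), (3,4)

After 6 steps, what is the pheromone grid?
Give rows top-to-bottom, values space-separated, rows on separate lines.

After step 1: ants at (1,4),(4,4),(4,4)
  0 0 0 0 0
  0 0 0 0 4
  0 0 0 0 0
  0 0 1 0 0
  0 0 0 0 4
After step 2: ants at (0,4),(3,4),(3,4)
  0 0 0 0 1
  0 0 0 0 3
  0 0 0 0 0
  0 0 0 0 3
  0 0 0 0 3
After step 3: ants at (1,4),(4,4),(4,4)
  0 0 0 0 0
  0 0 0 0 4
  0 0 0 0 0
  0 0 0 0 2
  0 0 0 0 6
After step 4: ants at (0,4),(3,4),(3,4)
  0 0 0 0 1
  0 0 0 0 3
  0 0 0 0 0
  0 0 0 0 5
  0 0 0 0 5
After step 5: ants at (1,4),(4,4),(4,4)
  0 0 0 0 0
  0 0 0 0 4
  0 0 0 0 0
  0 0 0 0 4
  0 0 0 0 8
After step 6: ants at (0,4),(3,4),(3,4)
  0 0 0 0 1
  0 0 0 0 3
  0 0 0 0 0
  0 0 0 0 7
  0 0 0 0 7

0 0 0 0 1
0 0 0 0 3
0 0 0 0 0
0 0 0 0 7
0 0 0 0 7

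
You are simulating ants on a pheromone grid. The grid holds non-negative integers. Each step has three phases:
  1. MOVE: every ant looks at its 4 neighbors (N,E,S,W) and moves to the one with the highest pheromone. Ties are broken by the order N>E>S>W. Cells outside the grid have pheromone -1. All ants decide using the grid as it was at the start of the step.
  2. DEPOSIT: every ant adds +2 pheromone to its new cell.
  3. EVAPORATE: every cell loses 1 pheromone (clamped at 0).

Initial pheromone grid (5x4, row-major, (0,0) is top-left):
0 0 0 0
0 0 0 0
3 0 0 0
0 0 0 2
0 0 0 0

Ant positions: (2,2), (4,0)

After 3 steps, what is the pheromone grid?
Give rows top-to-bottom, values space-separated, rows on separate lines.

After step 1: ants at (1,2),(3,0)
  0 0 0 0
  0 0 1 0
  2 0 0 0
  1 0 0 1
  0 0 0 0
After step 2: ants at (0,2),(2,0)
  0 0 1 0
  0 0 0 0
  3 0 0 0
  0 0 0 0
  0 0 0 0
After step 3: ants at (0,3),(1,0)
  0 0 0 1
  1 0 0 0
  2 0 0 0
  0 0 0 0
  0 0 0 0

0 0 0 1
1 0 0 0
2 0 0 0
0 0 0 0
0 0 0 0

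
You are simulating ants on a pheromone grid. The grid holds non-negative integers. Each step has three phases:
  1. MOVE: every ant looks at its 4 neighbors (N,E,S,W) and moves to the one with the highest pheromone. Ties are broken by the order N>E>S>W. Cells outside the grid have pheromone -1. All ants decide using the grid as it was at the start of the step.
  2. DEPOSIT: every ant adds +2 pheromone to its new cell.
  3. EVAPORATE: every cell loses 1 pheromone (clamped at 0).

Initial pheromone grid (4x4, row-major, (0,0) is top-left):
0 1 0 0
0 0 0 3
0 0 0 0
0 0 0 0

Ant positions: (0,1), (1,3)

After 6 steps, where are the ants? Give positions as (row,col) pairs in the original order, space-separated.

Step 1: ant0:(0,1)->E->(0,2) | ant1:(1,3)->N->(0,3)
  grid max=2 at (1,3)
Step 2: ant0:(0,2)->E->(0,3) | ant1:(0,3)->S->(1,3)
  grid max=3 at (1,3)
Step 3: ant0:(0,3)->S->(1,3) | ant1:(1,3)->N->(0,3)
  grid max=4 at (1,3)
Step 4: ant0:(1,3)->N->(0,3) | ant1:(0,3)->S->(1,3)
  grid max=5 at (1,3)
Step 5: ant0:(0,3)->S->(1,3) | ant1:(1,3)->N->(0,3)
  grid max=6 at (1,3)
Step 6: ant0:(1,3)->N->(0,3) | ant1:(0,3)->S->(1,3)
  grid max=7 at (1,3)

(0,3) (1,3)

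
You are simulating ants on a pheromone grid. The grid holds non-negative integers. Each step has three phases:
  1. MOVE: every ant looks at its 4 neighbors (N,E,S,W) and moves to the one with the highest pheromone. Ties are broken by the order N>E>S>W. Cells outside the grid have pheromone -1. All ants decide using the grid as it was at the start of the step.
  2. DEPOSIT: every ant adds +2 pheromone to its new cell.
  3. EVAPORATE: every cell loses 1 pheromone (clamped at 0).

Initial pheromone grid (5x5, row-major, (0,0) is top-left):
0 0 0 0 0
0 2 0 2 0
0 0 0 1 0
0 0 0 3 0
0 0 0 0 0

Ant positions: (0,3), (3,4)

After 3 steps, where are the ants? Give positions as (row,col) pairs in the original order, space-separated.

Step 1: ant0:(0,3)->S->(1,3) | ant1:(3,4)->W->(3,3)
  grid max=4 at (3,3)
Step 2: ant0:(1,3)->N->(0,3) | ant1:(3,3)->N->(2,3)
  grid max=3 at (3,3)
Step 3: ant0:(0,3)->S->(1,3) | ant1:(2,3)->S->(3,3)
  grid max=4 at (3,3)

(1,3) (3,3)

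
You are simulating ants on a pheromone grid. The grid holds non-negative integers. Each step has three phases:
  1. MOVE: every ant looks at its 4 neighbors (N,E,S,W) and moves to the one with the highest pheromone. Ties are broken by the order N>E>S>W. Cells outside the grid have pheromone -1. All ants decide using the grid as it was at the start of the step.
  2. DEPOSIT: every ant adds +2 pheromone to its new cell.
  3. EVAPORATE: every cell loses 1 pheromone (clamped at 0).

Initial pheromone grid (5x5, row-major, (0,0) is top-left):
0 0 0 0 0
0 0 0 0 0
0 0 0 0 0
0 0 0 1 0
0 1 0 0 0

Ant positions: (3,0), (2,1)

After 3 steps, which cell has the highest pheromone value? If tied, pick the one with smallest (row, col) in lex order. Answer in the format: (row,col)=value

Answer: (0,0)=1

Derivation:
Step 1: ant0:(3,0)->N->(2,0) | ant1:(2,1)->N->(1,1)
  grid max=1 at (1,1)
Step 2: ant0:(2,0)->N->(1,0) | ant1:(1,1)->N->(0,1)
  grid max=1 at (0,1)
Step 3: ant0:(1,0)->N->(0,0) | ant1:(0,1)->E->(0,2)
  grid max=1 at (0,0)
Final grid:
  1 0 1 0 0
  0 0 0 0 0
  0 0 0 0 0
  0 0 0 0 0
  0 0 0 0 0
Max pheromone 1 at (0,0)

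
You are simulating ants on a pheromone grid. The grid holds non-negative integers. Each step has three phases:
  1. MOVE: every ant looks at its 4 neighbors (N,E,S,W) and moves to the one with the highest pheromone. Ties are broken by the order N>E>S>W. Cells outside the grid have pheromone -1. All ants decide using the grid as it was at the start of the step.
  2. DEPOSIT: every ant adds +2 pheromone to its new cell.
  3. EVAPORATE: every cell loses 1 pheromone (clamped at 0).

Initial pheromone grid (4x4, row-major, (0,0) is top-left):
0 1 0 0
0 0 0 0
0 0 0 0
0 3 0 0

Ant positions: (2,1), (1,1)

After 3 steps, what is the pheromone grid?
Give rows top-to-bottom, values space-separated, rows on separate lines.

After step 1: ants at (3,1),(0,1)
  0 2 0 0
  0 0 0 0
  0 0 0 0
  0 4 0 0
After step 2: ants at (2,1),(0,2)
  0 1 1 0
  0 0 0 0
  0 1 0 0
  0 3 0 0
After step 3: ants at (3,1),(0,1)
  0 2 0 0
  0 0 0 0
  0 0 0 0
  0 4 0 0

0 2 0 0
0 0 0 0
0 0 0 0
0 4 0 0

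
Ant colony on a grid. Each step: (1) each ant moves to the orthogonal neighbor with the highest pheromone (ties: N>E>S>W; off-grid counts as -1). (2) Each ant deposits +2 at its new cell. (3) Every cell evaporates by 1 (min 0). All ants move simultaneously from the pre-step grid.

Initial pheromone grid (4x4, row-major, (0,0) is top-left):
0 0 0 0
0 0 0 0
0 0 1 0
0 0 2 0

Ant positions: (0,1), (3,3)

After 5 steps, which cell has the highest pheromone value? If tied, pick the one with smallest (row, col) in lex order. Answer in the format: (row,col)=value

Answer: (3,2)=3

Derivation:
Step 1: ant0:(0,1)->E->(0,2) | ant1:(3,3)->W->(3,2)
  grid max=3 at (3,2)
Step 2: ant0:(0,2)->E->(0,3) | ant1:(3,2)->N->(2,2)
  grid max=2 at (3,2)
Step 3: ant0:(0,3)->S->(1,3) | ant1:(2,2)->S->(3,2)
  grid max=3 at (3,2)
Step 4: ant0:(1,3)->N->(0,3) | ant1:(3,2)->N->(2,2)
  grid max=2 at (3,2)
Step 5: ant0:(0,3)->S->(1,3) | ant1:(2,2)->S->(3,2)
  grid max=3 at (3,2)
Final grid:
  0 0 0 0
  0 0 0 1
  0 0 0 0
  0 0 3 0
Max pheromone 3 at (3,2)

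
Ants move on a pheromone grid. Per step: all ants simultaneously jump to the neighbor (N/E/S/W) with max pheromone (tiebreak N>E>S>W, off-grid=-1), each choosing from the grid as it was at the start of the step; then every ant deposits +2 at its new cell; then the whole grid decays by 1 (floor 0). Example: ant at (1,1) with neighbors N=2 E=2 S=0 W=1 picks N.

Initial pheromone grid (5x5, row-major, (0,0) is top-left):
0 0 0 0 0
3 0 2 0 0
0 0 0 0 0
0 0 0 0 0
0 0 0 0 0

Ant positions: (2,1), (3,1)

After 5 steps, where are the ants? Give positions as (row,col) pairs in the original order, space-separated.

Step 1: ant0:(2,1)->N->(1,1) | ant1:(3,1)->N->(2,1)
  grid max=2 at (1,0)
Step 2: ant0:(1,1)->W->(1,0) | ant1:(2,1)->N->(1,1)
  grid max=3 at (1,0)
Step 3: ant0:(1,0)->E->(1,1) | ant1:(1,1)->W->(1,0)
  grid max=4 at (1,0)
Step 4: ant0:(1,1)->W->(1,0) | ant1:(1,0)->E->(1,1)
  grid max=5 at (1,0)
Step 5: ant0:(1,0)->E->(1,1) | ant1:(1,1)->W->(1,0)
  grid max=6 at (1,0)

(1,1) (1,0)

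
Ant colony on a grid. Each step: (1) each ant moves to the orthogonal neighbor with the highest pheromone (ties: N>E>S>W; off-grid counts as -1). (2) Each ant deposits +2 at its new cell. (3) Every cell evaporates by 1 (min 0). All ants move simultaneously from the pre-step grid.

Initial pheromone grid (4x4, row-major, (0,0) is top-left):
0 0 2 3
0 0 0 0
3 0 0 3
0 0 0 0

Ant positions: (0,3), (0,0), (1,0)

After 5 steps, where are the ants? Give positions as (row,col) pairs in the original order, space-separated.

Step 1: ant0:(0,3)->W->(0,2) | ant1:(0,0)->E->(0,1) | ant2:(1,0)->S->(2,0)
  grid max=4 at (2,0)
Step 2: ant0:(0,2)->E->(0,3) | ant1:(0,1)->E->(0,2) | ant2:(2,0)->N->(1,0)
  grid max=4 at (0,2)
Step 3: ant0:(0,3)->W->(0,2) | ant1:(0,2)->E->(0,3) | ant2:(1,0)->S->(2,0)
  grid max=5 at (0,2)
Step 4: ant0:(0,2)->E->(0,3) | ant1:(0,3)->W->(0,2) | ant2:(2,0)->N->(1,0)
  grid max=6 at (0,2)
Step 5: ant0:(0,3)->W->(0,2) | ant1:(0,2)->E->(0,3) | ant2:(1,0)->S->(2,0)
  grid max=7 at (0,2)

(0,2) (0,3) (2,0)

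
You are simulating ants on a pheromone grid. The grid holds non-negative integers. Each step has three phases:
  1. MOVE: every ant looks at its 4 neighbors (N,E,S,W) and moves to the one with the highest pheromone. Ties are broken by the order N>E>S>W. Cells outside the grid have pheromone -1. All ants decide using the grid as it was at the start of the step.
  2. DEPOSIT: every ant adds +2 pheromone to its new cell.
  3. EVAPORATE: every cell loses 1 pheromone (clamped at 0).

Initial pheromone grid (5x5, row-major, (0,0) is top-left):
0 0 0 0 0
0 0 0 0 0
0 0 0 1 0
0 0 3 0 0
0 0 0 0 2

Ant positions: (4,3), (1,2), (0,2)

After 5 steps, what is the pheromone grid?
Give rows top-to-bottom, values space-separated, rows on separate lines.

After step 1: ants at (4,4),(0,2),(0,3)
  0 0 1 1 0
  0 0 0 0 0
  0 0 0 0 0
  0 0 2 0 0
  0 0 0 0 3
After step 2: ants at (3,4),(0,3),(0,2)
  0 0 2 2 0
  0 0 0 0 0
  0 0 0 0 0
  0 0 1 0 1
  0 0 0 0 2
After step 3: ants at (4,4),(0,2),(0,3)
  0 0 3 3 0
  0 0 0 0 0
  0 0 0 0 0
  0 0 0 0 0
  0 0 0 0 3
After step 4: ants at (3,4),(0,3),(0,2)
  0 0 4 4 0
  0 0 0 0 0
  0 0 0 0 0
  0 0 0 0 1
  0 0 0 0 2
After step 5: ants at (4,4),(0,2),(0,3)
  0 0 5 5 0
  0 0 0 0 0
  0 0 0 0 0
  0 0 0 0 0
  0 0 0 0 3

0 0 5 5 0
0 0 0 0 0
0 0 0 0 0
0 0 0 0 0
0 0 0 0 3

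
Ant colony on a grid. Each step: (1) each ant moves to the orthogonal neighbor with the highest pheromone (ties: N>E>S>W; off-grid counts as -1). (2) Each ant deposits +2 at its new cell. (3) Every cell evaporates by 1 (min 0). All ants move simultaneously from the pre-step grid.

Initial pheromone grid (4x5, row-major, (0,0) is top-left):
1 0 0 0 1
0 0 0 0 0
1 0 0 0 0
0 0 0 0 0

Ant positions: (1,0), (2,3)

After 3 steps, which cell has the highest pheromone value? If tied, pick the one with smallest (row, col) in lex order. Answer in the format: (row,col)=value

Answer: (0,0)=2

Derivation:
Step 1: ant0:(1,0)->N->(0,0) | ant1:(2,3)->N->(1,3)
  grid max=2 at (0,0)
Step 2: ant0:(0,0)->E->(0,1) | ant1:(1,3)->N->(0,3)
  grid max=1 at (0,0)
Step 3: ant0:(0,1)->W->(0,0) | ant1:(0,3)->E->(0,4)
  grid max=2 at (0,0)
Final grid:
  2 0 0 0 1
  0 0 0 0 0
  0 0 0 0 0
  0 0 0 0 0
Max pheromone 2 at (0,0)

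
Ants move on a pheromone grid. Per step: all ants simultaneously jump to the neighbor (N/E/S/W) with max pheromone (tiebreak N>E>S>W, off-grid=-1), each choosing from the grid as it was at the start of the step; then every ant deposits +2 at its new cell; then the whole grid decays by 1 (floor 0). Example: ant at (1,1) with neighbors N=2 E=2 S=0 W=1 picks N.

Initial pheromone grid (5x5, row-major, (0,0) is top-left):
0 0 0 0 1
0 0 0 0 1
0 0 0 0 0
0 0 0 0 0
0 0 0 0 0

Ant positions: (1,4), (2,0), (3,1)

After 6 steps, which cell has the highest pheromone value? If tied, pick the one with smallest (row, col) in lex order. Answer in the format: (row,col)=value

Answer: (0,2)=5

Derivation:
Step 1: ant0:(1,4)->N->(0,4) | ant1:(2,0)->N->(1,0) | ant2:(3,1)->N->(2,1)
  grid max=2 at (0,4)
Step 2: ant0:(0,4)->S->(1,4) | ant1:(1,0)->N->(0,0) | ant2:(2,1)->N->(1,1)
  grid max=1 at (0,0)
Step 3: ant0:(1,4)->N->(0,4) | ant1:(0,0)->E->(0,1) | ant2:(1,1)->N->(0,1)
  grid max=3 at (0,1)
Step 4: ant0:(0,4)->S->(1,4) | ant1:(0,1)->E->(0,2) | ant2:(0,1)->E->(0,2)
  grid max=3 at (0,2)
Step 5: ant0:(1,4)->N->(0,4) | ant1:(0,2)->W->(0,1) | ant2:(0,2)->W->(0,1)
  grid max=5 at (0,1)
Step 6: ant0:(0,4)->S->(1,4) | ant1:(0,1)->E->(0,2) | ant2:(0,1)->E->(0,2)
  grid max=5 at (0,2)
Final grid:
  0 4 5 0 1
  0 0 0 0 1
  0 0 0 0 0
  0 0 0 0 0
  0 0 0 0 0
Max pheromone 5 at (0,2)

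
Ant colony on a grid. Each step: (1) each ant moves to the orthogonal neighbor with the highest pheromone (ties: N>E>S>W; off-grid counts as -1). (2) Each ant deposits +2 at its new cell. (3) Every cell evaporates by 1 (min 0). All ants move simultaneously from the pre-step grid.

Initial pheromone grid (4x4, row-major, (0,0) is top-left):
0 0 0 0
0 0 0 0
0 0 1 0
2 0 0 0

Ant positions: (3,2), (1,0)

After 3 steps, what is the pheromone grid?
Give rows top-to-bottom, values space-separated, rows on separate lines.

After step 1: ants at (2,2),(0,0)
  1 0 0 0
  0 0 0 0
  0 0 2 0
  1 0 0 0
After step 2: ants at (1,2),(0,1)
  0 1 0 0
  0 0 1 0
  0 0 1 0
  0 0 0 0
After step 3: ants at (2,2),(0,2)
  0 0 1 0
  0 0 0 0
  0 0 2 0
  0 0 0 0

0 0 1 0
0 0 0 0
0 0 2 0
0 0 0 0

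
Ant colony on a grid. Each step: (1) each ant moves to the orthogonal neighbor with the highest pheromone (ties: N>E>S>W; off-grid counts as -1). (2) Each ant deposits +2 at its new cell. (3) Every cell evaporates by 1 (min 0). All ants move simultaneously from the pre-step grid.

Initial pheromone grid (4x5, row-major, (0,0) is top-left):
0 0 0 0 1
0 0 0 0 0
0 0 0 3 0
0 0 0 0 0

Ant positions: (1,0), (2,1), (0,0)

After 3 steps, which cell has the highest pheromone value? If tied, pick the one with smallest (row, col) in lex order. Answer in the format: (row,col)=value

Answer: (0,1)=5

Derivation:
Step 1: ant0:(1,0)->N->(0,0) | ant1:(2,1)->N->(1,1) | ant2:(0,0)->E->(0,1)
  grid max=2 at (2,3)
Step 2: ant0:(0,0)->E->(0,1) | ant1:(1,1)->N->(0,1) | ant2:(0,1)->S->(1,1)
  grid max=4 at (0,1)
Step 3: ant0:(0,1)->S->(1,1) | ant1:(0,1)->S->(1,1) | ant2:(1,1)->N->(0,1)
  grid max=5 at (0,1)
Final grid:
  0 5 0 0 0
  0 5 0 0 0
  0 0 0 0 0
  0 0 0 0 0
Max pheromone 5 at (0,1)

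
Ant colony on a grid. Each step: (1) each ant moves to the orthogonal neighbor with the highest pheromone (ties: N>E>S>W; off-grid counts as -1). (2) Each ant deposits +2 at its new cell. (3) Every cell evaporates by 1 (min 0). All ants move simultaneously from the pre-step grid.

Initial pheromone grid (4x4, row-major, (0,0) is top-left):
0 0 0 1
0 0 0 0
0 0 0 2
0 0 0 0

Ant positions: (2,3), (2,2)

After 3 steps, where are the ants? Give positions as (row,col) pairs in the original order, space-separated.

Step 1: ant0:(2,3)->N->(1,3) | ant1:(2,2)->E->(2,3)
  grid max=3 at (2,3)
Step 2: ant0:(1,3)->S->(2,3) | ant1:(2,3)->N->(1,3)
  grid max=4 at (2,3)
Step 3: ant0:(2,3)->N->(1,3) | ant1:(1,3)->S->(2,3)
  grid max=5 at (2,3)

(1,3) (2,3)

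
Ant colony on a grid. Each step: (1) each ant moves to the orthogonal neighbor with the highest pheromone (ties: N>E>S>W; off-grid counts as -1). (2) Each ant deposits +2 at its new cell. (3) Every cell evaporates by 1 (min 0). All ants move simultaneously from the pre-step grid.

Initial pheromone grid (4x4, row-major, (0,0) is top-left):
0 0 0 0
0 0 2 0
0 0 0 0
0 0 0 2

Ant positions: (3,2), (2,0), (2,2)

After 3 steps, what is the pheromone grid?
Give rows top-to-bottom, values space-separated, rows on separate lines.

After step 1: ants at (3,3),(1,0),(1,2)
  0 0 0 0
  1 0 3 0
  0 0 0 0
  0 0 0 3
After step 2: ants at (2,3),(0,0),(0,2)
  1 0 1 0
  0 0 2 0
  0 0 0 1
  0 0 0 2
After step 3: ants at (3,3),(0,1),(1,2)
  0 1 0 0
  0 0 3 0
  0 0 0 0
  0 0 0 3

0 1 0 0
0 0 3 0
0 0 0 0
0 0 0 3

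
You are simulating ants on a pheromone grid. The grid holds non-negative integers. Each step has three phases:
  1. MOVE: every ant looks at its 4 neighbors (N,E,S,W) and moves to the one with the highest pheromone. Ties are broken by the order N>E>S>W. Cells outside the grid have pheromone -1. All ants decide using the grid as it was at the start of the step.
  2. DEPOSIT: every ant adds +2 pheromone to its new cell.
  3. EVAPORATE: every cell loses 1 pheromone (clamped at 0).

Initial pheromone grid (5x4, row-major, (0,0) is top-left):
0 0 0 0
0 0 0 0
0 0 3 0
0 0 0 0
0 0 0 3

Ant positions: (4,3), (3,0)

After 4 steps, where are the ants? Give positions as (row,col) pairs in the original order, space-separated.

Step 1: ant0:(4,3)->N->(3,3) | ant1:(3,0)->N->(2,0)
  grid max=2 at (2,2)
Step 2: ant0:(3,3)->S->(4,3) | ant1:(2,0)->N->(1,0)
  grid max=3 at (4,3)
Step 3: ant0:(4,3)->N->(3,3) | ant1:(1,0)->N->(0,0)
  grid max=2 at (4,3)
Step 4: ant0:(3,3)->S->(4,3) | ant1:(0,0)->E->(0,1)
  grid max=3 at (4,3)

(4,3) (0,1)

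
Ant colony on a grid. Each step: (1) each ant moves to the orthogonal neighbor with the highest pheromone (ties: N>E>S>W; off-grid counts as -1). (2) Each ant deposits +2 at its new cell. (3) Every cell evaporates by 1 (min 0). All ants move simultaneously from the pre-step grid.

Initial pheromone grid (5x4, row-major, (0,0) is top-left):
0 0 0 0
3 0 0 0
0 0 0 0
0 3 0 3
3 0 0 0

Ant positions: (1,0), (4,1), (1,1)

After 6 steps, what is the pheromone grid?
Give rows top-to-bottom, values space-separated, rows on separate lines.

After step 1: ants at (0,0),(3,1),(1,0)
  1 0 0 0
  4 0 0 0
  0 0 0 0
  0 4 0 2
  2 0 0 0
After step 2: ants at (1,0),(2,1),(0,0)
  2 0 0 0
  5 0 0 0
  0 1 0 0
  0 3 0 1
  1 0 0 0
After step 3: ants at (0,0),(3,1),(1,0)
  3 0 0 0
  6 0 0 0
  0 0 0 0
  0 4 0 0
  0 0 0 0
After step 4: ants at (1,0),(2,1),(0,0)
  4 0 0 0
  7 0 0 0
  0 1 0 0
  0 3 0 0
  0 0 0 0
After step 5: ants at (0,0),(3,1),(1,0)
  5 0 0 0
  8 0 0 0
  0 0 0 0
  0 4 0 0
  0 0 0 0
After step 6: ants at (1,0),(2,1),(0,0)
  6 0 0 0
  9 0 0 0
  0 1 0 0
  0 3 0 0
  0 0 0 0

6 0 0 0
9 0 0 0
0 1 0 0
0 3 0 0
0 0 0 0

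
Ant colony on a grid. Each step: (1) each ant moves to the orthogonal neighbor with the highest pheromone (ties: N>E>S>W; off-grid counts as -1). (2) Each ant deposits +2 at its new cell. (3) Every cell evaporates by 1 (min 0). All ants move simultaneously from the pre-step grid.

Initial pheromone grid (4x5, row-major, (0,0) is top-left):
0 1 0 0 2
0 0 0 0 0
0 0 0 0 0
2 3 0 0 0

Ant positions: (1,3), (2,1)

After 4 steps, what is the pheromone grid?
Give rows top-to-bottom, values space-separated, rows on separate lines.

After step 1: ants at (0,3),(3,1)
  0 0 0 1 1
  0 0 0 0 0
  0 0 0 0 0
  1 4 0 0 0
After step 2: ants at (0,4),(3,0)
  0 0 0 0 2
  0 0 0 0 0
  0 0 0 0 0
  2 3 0 0 0
After step 3: ants at (1,4),(3,1)
  0 0 0 0 1
  0 0 0 0 1
  0 0 0 0 0
  1 4 0 0 0
After step 4: ants at (0,4),(3,0)
  0 0 0 0 2
  0 0 0 0 0
  0 0 0 0 0
  2 3 0 0 0

0 0 0 0 2
0 0 0 0 0
0 0 0 0 0
2 3 0 0 0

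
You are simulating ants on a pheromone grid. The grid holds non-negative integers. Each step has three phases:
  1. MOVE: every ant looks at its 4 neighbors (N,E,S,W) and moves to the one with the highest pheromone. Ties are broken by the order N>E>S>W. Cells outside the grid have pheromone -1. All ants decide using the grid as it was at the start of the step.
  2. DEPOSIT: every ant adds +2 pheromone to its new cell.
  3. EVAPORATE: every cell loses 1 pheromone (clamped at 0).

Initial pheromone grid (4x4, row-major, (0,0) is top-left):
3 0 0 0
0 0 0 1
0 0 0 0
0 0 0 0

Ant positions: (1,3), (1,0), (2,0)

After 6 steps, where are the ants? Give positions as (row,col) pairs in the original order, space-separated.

Step 1: ant0:(1,3)->N->(0,3) | ant1:(1,0)->N->(0,0) | ant2:(2,0)->N->(1,0)
  grid max=4 at (0,0)
Step 2: ant0:(0,3)->S->(1,3) | ant1:(0,0)->S->(1,0) | ant2:(1,0)->N->(0,0)
  grid max=5 at (0,0)
Step 3: ant0:(1,3)->N->(0,3) | ant1:(1,0)->N->(0,0) | ant2:(0,0)->S->(1,0)
  grid max=6 at (0,0)
Step 4: ant0:(0,3)->S->(1,3) | ant1:(0,0)->S->(1,0) | ant2:(1,0)->N->(0,0)
  grid max=7 at (0,0)
Step 5: ant0:(1,3)->N->(0,3) | ant1:(1,0)->N->(0,0) | ant2:(0,0)->S->(1,0)
  grid max=8 at (0,0)
Step 6: ant0:(0,3)->S->(1,3) | ant1:(0,0)->S->(1,0) | ant2:(1,0)->N->(0,0)
  grid max=9 at (0,0)

(1,3) (1,0) (0,0)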